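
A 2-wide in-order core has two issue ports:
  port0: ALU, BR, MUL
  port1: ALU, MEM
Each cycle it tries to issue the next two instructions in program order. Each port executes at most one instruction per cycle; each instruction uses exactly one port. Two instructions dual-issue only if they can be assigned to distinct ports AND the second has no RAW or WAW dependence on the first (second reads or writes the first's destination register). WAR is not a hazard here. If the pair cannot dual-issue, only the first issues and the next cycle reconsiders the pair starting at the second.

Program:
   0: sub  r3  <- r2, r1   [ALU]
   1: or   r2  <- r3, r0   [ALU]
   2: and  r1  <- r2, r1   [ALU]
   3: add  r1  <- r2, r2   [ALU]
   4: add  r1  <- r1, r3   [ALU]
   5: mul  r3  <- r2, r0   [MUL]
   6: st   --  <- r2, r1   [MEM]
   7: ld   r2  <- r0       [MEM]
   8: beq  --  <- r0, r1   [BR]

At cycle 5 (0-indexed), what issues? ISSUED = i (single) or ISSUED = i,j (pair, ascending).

[0] i0  sub  -- RAW r3
[1] i1  or  -- RAW r2
[2] i2  and  -- WAW r1
[3] i3  add  -- RAW+WAW r1
[4] i4&i5  add mul  -- pair
[5] i6  st  -- no-port MEM/MEM
[6] i7&i8  ld beq  -- pair

ISSUED = 6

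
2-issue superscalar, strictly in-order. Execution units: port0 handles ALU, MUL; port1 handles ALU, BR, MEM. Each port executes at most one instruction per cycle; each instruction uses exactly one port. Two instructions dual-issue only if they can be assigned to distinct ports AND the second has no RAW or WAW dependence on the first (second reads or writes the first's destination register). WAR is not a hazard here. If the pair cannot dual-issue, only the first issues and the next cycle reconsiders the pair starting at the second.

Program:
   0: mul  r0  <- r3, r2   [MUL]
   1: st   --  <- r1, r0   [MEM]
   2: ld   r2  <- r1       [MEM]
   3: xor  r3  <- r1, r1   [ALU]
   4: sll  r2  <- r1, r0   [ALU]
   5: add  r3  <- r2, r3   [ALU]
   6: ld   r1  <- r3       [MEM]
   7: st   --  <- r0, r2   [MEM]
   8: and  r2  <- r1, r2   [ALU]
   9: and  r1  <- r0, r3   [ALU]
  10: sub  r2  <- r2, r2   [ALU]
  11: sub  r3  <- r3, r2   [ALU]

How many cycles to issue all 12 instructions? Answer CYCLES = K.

t=0 i0:mul ; RAW r0
t=1 i1:st ; no-port MEM/MEM
t=2 i2+i3:ld+xor ; dual
t=3 i4:sll ; RAW r2
t=4 i5:add ; RAW r3
t=5 i6:ld ; no-port MEM/MEM
t=6 i7+i8:st+and ; dual
t=7 i9+i10:and+sub ; dual
t=8 i11:sub ; tail

CYCLES = 9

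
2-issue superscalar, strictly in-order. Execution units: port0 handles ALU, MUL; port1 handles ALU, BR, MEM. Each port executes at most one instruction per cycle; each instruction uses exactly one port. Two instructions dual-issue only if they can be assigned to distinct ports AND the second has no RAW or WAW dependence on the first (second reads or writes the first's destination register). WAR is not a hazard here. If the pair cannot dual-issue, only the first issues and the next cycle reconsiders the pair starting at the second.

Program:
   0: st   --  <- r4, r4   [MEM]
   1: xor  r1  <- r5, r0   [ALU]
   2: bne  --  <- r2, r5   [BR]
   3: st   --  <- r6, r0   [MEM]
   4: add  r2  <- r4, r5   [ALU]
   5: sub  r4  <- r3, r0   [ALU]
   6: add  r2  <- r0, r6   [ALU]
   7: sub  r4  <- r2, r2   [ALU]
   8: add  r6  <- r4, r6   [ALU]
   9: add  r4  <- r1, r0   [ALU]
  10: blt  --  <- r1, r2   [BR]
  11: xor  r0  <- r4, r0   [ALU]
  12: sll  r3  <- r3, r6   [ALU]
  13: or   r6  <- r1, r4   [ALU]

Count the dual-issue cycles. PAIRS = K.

[0] i0&i1  st.MEM xor.ALU  -- dual
[1] i2  bne.BR  -- no-port BR/MEM
[2] i3&i4  st.MEM add.ALU  -- dual
[3] i5&i6  sub.ALU add.ALU  -- dual
[4] i7  sub.ALU  -- RAW r4
[5] i8&i9  add.ALU add.ALU  -- dual
[6] i10&i11  blt.BR xor.ALU  -- dual
[7] i12&i13  sll.ALU or.ALU  -- dual

PAIRS = 6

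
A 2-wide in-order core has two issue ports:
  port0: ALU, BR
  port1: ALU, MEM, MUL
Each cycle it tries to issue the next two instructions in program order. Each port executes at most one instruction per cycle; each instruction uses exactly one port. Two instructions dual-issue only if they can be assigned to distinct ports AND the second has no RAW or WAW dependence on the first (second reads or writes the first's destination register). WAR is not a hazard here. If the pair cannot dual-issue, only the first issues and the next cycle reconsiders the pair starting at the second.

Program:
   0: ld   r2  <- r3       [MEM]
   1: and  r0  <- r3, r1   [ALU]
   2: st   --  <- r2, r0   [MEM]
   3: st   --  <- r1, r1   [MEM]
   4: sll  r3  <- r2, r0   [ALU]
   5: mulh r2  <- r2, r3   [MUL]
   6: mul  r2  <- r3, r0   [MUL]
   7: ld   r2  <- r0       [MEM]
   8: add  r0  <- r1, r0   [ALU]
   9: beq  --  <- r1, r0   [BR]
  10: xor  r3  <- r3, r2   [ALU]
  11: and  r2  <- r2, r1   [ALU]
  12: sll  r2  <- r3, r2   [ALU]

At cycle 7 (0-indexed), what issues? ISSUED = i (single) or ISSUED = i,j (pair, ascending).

ISSUED = 11

t=0 i0/i1:ld+and ; dual
t=1 i2:st ; no-port MEM/MEM
t=2 i3/i4:st+sll ; dual
t=3 i5:mulh ; no-port MUL/MUL
t=4 i6:mul ; no-port MUL/MEM
t=5 i7/i8:ld+add ; dual
t=6 i9/i10:beq+xor ; dual
t=7 i11:and ; RAW+WAW r2
t=8 i12:sll ; tail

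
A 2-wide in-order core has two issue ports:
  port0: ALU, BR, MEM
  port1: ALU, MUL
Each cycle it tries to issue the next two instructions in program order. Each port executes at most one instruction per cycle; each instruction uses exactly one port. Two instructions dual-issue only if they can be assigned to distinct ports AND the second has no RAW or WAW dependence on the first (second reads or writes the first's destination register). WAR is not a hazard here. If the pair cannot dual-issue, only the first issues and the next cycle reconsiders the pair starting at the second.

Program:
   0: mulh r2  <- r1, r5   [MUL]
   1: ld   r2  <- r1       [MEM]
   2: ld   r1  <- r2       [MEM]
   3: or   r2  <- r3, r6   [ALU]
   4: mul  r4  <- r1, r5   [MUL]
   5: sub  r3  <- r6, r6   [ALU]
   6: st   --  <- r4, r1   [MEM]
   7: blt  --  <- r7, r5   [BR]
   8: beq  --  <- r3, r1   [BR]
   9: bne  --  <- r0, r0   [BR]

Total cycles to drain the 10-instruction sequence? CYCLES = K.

CYCLES = 8

[0] i0  mulh  -- WAW r2
[1] i1  ld  -- no-port MEM/MEM
[2] i2,i3  ld or  -- dual
[3] i4,i5  mul sub  -- dual
[4] i6  st  -- no-port MEM/BR
[5] i7  blt  -- no-port BR/BR
[6] i8  beq  -- no-port BR/BR
[7] i9  bne  -- tail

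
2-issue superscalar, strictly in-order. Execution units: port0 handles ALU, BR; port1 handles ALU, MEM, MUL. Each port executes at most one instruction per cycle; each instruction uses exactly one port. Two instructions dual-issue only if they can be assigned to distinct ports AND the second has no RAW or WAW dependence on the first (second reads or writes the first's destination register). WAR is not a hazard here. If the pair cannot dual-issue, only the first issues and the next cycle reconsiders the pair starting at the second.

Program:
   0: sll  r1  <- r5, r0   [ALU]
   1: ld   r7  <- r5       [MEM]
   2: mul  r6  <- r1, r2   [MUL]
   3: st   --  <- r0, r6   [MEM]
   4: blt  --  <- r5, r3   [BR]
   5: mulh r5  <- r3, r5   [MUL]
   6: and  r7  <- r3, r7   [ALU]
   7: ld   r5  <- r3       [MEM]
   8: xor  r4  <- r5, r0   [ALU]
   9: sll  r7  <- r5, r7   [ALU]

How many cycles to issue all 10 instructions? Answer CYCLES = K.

#0 head=0: sll.ALU/ld.MEM i0+i1 dual
#1 head=2: mul.MUL i2 no-port MUL/MEM
#2 head=3: st.MEM/blt.BR i3+i4 dual
#3 head=5: mulh.MUL/and.ALU i5+i6 dual
#4 head=7: ld.MEM i7 RAW r5
#5 head=8: xor.ALU/sll.ALU i8+i9 dual

CYCLES = 6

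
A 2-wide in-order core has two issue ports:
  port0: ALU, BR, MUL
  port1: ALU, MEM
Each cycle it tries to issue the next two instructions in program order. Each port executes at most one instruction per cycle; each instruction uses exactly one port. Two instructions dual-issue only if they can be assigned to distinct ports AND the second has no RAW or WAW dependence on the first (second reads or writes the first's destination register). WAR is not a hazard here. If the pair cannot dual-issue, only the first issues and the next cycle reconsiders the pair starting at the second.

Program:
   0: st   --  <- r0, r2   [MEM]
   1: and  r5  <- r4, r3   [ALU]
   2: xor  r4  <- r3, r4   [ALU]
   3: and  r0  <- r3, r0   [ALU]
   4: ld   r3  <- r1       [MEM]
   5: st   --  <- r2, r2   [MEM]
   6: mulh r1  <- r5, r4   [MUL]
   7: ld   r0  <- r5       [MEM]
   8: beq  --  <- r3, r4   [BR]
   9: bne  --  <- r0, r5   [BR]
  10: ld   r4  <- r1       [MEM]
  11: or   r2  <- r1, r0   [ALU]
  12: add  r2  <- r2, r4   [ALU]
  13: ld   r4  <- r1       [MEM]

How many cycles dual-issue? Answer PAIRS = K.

PAIRS = 6

#0 head=0: st.MEM;and.ALU i0/i1 dual
#1 head=2: xor.ALU;and.ALU i2/i3 dual
#2 head=4: ld.MEM i4 no-port MEM/MEM
#3 head=5: st.MEM;mulh.MUL i5/i6 dual
#4 head=7: ld.MEM;beq.BR i7/i8 dual
#5 head=9: bne.BR;ld.MEM i9/i10 dual
#6 head=11: or.ALU i11 RAW+WAW r2
#7 head=12: add.ALU;ld.MEM i12/i13 dual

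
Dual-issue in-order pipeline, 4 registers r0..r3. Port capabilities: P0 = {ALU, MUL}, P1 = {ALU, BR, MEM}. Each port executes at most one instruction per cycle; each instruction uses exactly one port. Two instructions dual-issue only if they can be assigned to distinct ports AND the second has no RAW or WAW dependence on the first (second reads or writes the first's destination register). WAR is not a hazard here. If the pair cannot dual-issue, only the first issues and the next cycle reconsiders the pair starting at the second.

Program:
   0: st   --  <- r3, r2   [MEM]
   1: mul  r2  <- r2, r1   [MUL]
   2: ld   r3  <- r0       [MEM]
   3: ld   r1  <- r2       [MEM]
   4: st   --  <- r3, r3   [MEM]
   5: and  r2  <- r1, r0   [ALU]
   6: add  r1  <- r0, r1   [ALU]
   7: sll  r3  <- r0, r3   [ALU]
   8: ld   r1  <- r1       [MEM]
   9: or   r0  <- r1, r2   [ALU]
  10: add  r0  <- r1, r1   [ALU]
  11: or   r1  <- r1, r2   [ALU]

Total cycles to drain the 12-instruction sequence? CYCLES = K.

0. st mul @i0,i1  | dual
1. ld @i2  | no-port MEM/MEM
2. ld @i3  | no-port MEM/MEM
3. st and @i4,i5  | dual
4. add sll @i6,i7  | dual
5. ld @i8  | RAW r1
6. or @i9  | WAW r0
7. add or @i10,i11  | dual

CYCLES = 8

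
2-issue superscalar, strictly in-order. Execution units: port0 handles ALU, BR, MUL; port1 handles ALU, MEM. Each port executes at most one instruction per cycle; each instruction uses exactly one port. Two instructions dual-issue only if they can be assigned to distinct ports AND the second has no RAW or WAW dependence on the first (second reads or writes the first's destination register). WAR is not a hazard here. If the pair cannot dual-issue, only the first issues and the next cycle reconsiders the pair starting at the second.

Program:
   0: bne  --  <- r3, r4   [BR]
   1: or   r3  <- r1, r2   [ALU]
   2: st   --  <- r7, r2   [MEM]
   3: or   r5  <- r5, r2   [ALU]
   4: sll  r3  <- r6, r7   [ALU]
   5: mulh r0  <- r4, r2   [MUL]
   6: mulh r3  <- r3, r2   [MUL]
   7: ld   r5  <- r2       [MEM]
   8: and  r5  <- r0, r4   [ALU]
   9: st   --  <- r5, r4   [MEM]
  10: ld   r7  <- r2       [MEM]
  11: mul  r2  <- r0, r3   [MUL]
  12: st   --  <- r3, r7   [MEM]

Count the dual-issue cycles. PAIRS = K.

#0 head=0: bne+or i0+i1 pair
#1 head=2: st+or i2+i3 pair
#2 head=4: sll+mulh i4+i5 pair
#3 head=6: mulh+ld i6+i7 pair
#4 head=8: and i8 RAW r5
#5 head=9: st i9 no-port MEM/MEM
#6 head=10: ld+mul i10+i11 pair
#7 head=12: st i12 tail

PAIRS = 5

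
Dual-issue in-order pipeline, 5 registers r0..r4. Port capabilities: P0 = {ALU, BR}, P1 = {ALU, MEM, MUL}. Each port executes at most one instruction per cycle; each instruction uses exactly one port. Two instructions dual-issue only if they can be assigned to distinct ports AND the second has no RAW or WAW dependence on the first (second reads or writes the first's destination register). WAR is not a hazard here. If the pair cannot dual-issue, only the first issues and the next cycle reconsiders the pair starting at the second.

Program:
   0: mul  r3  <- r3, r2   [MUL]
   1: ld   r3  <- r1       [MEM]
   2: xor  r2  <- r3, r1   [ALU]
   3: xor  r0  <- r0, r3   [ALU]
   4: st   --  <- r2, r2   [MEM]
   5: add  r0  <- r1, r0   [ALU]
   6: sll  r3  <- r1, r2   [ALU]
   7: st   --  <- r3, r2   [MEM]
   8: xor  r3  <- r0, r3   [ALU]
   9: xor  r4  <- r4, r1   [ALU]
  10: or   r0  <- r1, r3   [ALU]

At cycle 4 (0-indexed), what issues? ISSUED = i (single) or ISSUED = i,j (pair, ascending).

[0] i0  mul.MUL  -- no-port MUL/MEM
[1] i1  ld.MEM  -- RAW r3
[2] i2&i3  xor.ALU xor.ALU  -- pair
[3] i4&i5  st.MEM add.ALU  -- pair
[4] i6  sll.ALU  -- RAW r3
[5] i7&i8  st.MEM xor.ALU  -- pair
[6] i9&i10  xor.ALU or.ALU  -- pair

ISSUED = 6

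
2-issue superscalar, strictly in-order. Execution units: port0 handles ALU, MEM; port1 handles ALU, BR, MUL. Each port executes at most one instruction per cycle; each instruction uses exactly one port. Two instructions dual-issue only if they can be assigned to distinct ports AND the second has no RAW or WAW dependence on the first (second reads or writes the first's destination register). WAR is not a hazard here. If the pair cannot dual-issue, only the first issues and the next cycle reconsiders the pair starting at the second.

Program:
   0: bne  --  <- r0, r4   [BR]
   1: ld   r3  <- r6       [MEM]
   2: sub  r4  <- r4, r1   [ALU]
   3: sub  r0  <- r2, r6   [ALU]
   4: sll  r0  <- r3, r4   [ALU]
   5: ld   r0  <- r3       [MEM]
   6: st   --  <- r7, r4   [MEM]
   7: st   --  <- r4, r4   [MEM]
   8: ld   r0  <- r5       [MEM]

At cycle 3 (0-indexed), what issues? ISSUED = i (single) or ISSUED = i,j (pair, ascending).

ISSUED = 5

  cy0 -> i0&i1 (bne ld) 2-wide
  cy1 -> i2&i3 (sub sub) 2-wide
  cy2 -> i4 (sll) WAW r0
  cy3 -> i5 (ld) no-port MEM/MEM
  cy4 -> i6 (st) no-port MEM/MEM
  cy5 -> i7 (st) no-port MEM/MEM
  cy6 -> i8 (ld) tail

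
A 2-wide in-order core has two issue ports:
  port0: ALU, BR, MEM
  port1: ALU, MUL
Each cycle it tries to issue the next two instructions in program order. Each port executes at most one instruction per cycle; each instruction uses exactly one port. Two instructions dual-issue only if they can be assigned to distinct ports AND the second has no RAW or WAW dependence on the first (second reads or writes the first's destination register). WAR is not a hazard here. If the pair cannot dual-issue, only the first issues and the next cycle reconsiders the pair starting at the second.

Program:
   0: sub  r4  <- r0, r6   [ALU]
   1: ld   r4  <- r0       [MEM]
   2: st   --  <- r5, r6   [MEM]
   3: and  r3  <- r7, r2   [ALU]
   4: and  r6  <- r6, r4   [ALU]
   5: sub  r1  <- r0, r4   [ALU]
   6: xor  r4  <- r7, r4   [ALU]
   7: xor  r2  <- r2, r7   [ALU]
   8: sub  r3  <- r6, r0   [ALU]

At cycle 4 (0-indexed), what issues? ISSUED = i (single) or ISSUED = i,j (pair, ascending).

t=0 i0:sub ; WAW r4
t=1 i1:ld ; no-port MEM/MEM
t=2 i2/i3:st+and ; pair
t=3 i4/i5:and+sub ; pair
t=4 i6/i7:xor+xor ; pair
t=5 i8:sub ; tail

ISSUED = 6,7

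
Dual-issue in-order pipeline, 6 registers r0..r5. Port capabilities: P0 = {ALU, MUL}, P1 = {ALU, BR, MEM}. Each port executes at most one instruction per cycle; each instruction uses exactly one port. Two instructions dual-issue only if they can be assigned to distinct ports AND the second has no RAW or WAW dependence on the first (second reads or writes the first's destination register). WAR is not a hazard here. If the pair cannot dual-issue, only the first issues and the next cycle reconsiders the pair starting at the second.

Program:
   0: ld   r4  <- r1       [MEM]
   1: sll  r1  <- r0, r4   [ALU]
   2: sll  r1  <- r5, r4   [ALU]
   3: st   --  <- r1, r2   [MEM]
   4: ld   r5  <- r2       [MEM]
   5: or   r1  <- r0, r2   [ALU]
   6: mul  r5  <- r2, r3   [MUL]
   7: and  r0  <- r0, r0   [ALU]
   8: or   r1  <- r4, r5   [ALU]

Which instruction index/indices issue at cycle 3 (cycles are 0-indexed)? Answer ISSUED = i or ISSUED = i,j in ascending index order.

ISSUED = 3

  cy0 -> i0 (ld.MEM) RAW r4
  cy1 -> i1 (sll.ALU) WAW r1
  cy2 -> i2 (sll.ALU) RAW r1
  cy3 -> i3 (st.MEM) no-port MEM/MEM
  cy4 -> i4&i5 (ld.MEM or.ALU) 2-wide
  cy5 -> i6&i7 (mul.MUL and.ALU) 2-wide
  cy6 -> i8 (or.ALU) tail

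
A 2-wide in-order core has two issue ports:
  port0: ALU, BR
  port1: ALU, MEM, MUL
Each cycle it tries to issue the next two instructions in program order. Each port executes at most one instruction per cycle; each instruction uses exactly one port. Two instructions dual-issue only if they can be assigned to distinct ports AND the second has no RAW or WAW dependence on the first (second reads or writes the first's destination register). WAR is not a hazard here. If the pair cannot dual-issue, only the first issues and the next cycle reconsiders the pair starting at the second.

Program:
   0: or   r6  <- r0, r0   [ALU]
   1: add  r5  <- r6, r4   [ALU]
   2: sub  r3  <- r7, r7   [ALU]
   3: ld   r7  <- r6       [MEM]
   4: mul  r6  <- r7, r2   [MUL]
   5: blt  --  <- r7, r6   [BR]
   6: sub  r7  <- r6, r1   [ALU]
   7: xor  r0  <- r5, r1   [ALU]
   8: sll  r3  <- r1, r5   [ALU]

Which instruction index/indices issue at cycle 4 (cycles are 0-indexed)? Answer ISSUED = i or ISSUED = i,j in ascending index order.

c0: i0 or  RAW r6
c1: i1/i2 add+sub  pair
c2: i3 ld  no-port MEM/MUL
c3: i4 mul  RAW r6
c4: i5/i6 blt+sub  pair
c5: i7/i8 xor+sll  pair

ISSUED = 5,6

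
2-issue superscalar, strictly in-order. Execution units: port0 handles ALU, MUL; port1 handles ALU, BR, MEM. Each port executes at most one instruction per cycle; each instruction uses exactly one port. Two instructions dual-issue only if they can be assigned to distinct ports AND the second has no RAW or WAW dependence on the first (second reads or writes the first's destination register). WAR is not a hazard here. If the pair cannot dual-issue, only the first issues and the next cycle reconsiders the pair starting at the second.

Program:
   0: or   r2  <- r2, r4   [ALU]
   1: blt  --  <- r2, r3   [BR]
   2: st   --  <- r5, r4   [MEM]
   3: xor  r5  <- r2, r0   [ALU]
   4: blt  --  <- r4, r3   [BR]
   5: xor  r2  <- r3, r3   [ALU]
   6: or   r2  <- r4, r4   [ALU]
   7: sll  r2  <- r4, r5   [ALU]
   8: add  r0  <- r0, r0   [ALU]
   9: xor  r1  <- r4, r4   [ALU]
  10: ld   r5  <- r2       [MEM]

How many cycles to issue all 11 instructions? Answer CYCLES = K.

c0: i0 or  RAW r2
c1: i1 blt  no-port BR/MEM
c2: i2+i3 st xor  dual
c3: i4+i5 blt xor  dual
c4: i6 or  WAW r2
c5: i7+i8 sll add  dual
c6: i9+i10 xor ld  dual

CYCLES = 7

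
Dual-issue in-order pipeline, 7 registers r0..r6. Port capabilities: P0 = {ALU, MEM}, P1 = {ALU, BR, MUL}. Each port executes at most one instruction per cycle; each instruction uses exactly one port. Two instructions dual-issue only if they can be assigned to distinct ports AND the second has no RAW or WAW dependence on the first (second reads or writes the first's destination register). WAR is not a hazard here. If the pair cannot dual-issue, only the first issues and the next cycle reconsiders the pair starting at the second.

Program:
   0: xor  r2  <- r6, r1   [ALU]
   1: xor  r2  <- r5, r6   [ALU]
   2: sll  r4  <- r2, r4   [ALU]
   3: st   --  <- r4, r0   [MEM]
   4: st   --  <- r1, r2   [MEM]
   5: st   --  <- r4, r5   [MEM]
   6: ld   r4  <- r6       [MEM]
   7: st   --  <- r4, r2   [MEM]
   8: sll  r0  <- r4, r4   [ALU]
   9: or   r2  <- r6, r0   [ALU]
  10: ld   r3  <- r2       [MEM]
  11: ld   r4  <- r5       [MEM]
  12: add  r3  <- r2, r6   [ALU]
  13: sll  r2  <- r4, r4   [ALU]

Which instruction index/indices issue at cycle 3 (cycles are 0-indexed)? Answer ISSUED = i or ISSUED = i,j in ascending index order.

ISSUED = 3

0. xor @i0  | WAW r2
1. xor @i1  | RAW r2
2. sll @i2  | RAW r4
3. st @i3  | no-port MEM/MEM
4. st @i4  | no-port MEM/MEM
5. st @i5  | no-port MEM/MEM
6. ld @i6  | no-port MEM/MEM
7. st sll @i7/i8  | 2-wide
8. or @i9  | RAW r2
9. ld @i10  | no-port MEM/MEM
10. ld add @i11/i12  | 2-wide
11. sll @i13  | tail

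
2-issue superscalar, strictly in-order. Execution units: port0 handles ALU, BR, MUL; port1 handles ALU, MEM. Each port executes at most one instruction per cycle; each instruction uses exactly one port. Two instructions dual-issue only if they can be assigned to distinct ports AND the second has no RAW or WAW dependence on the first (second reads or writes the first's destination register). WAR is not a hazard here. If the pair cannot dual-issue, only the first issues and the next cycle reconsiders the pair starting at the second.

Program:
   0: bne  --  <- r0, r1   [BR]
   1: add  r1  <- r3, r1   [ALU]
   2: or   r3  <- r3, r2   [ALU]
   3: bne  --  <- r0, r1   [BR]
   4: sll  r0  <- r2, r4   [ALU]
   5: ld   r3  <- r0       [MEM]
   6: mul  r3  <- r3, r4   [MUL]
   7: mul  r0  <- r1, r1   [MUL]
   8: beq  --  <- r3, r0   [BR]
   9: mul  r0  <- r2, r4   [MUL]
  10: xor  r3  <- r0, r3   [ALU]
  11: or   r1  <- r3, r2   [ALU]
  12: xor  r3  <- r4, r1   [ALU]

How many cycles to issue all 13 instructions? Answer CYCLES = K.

CYCLES = 11

[0] i0&i1  bne+add  -- pair
[1] i2&i3  or+bne  -- pair
[2] i4  sll  -- RAW r0
[3] i5  ld  -- RAW+WAW r3
[4] i6  mul  -- no-port MUL/MUL
[5] i7  mul  -- no-port MUL/BR
[6] i8  beq  -- no-port BR/MUL
[7] i9  mul  -- RAW r0
[8] i10  xor  -- RAW r3
[9] i11  or  -- RAW r1
[10] i12  xor  -- tail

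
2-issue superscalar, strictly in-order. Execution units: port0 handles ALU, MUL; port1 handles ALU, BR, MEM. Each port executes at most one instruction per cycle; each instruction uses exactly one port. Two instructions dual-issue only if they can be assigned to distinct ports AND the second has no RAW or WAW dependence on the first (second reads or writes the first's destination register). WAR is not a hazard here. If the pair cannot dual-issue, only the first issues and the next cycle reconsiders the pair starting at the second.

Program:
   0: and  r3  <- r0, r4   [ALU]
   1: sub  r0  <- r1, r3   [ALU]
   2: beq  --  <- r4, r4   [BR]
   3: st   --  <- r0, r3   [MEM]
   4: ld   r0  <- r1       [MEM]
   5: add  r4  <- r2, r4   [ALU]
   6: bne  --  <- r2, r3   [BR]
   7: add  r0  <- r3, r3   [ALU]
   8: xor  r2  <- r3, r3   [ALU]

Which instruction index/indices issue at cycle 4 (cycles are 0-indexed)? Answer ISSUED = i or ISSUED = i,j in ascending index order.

ISSUED = 6,7

#0 head=0: and.ALU i0 RAW r3
#1 head=1: sub.ALU;beq.BR i1,i2 2-wide
#2 head=3: st.MEM i3 no-port MEM/MEM
#3 head=4: ld.MEM;add.ALU i4,i5 2-wide
#4 head=6: bne.BR;add.ALU i6,i7 2-wide
#5 head=8: xor.ALU i8 tail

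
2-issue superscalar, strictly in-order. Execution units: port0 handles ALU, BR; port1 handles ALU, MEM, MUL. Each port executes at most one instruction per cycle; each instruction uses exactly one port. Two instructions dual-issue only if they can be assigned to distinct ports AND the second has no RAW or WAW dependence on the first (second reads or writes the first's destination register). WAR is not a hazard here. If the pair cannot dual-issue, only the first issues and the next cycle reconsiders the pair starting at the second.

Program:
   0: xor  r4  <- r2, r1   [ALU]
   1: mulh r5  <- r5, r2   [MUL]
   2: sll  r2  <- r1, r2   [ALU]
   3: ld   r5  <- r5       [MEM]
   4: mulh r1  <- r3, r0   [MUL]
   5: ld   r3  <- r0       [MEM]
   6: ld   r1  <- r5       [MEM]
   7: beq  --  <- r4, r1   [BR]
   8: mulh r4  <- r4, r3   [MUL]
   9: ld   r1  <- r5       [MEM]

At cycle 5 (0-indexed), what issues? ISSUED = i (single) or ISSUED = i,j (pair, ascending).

t=0 i0/i1:xor/mulh ; dual
t=1 i2/i3:sll/ld ; dual
t=2 i4:mulh ; no-port MUL/MEM
t=3 i5:ld ; no-port MEM/MEM
t=4 i6:ld ; RAW r1
t=5 i7/i8:beq/mulh ; dual
t=6 i9:ld ; tail

ISSUED = 7,8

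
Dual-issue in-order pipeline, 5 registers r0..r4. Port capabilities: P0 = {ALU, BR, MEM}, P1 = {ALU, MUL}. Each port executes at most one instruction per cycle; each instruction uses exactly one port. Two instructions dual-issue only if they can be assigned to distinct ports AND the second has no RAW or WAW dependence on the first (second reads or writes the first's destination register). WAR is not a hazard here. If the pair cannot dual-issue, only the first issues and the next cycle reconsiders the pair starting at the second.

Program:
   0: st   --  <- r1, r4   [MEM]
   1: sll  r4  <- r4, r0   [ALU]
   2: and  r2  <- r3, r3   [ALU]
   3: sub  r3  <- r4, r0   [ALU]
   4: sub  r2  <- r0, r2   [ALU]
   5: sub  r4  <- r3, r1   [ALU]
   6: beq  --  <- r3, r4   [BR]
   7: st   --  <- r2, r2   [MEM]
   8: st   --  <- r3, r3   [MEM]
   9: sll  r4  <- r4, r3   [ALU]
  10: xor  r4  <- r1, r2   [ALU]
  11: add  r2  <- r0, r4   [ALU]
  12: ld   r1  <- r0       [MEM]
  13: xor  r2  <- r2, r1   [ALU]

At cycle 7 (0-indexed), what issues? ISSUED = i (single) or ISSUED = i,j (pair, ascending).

ISSUED = 11,12

#0 head=0: st.MEM+sll.ALU i0&i1 dual
#1 head=2: and.ALU+sub.ALU i2&i3 dual
#2 head=4: sub.ALU+sub.ALU i4&i5 dual
#3 head=6: beq.BR i6 no-port BR/MEM
#4 head=7: st.MEM i7 no-port MEM/MEM
#5 head=8: st.MEM+sll.ALU i8&i9 dual
#6 head=10: xor.ALU i10 RAW r4
#7 head=11: add.ALU+ld.MEM i11&i12 dual
#8 head=13: xor.ALU i13 tail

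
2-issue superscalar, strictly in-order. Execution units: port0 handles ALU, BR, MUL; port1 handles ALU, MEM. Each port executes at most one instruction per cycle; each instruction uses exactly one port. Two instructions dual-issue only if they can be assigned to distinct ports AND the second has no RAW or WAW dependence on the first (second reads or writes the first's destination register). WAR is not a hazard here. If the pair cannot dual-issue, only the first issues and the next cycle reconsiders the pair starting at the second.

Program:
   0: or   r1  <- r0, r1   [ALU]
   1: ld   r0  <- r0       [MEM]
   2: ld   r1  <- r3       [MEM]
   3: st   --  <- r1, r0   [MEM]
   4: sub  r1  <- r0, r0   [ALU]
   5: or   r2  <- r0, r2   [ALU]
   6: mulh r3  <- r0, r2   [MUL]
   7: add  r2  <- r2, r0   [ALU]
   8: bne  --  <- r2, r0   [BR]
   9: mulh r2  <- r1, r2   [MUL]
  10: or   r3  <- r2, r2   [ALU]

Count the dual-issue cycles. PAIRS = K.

PAIRS = 3

c0: i0,i1 or.ALU/ld.MEM  dual
c1: i2 ld.MEM  no-port MEM/MEM
c2: i3,i4 st.MEM/sub.ALU  dual
c3: i5 or.ALU  RAW r2
c4: i6,i7 mulh.MUL/add.ALU  dual
c5: i8 bne.BR  no-port BR/MUL
c6: i9 mulh.MUL  RAW r2
c7: i10 or.ALU  tail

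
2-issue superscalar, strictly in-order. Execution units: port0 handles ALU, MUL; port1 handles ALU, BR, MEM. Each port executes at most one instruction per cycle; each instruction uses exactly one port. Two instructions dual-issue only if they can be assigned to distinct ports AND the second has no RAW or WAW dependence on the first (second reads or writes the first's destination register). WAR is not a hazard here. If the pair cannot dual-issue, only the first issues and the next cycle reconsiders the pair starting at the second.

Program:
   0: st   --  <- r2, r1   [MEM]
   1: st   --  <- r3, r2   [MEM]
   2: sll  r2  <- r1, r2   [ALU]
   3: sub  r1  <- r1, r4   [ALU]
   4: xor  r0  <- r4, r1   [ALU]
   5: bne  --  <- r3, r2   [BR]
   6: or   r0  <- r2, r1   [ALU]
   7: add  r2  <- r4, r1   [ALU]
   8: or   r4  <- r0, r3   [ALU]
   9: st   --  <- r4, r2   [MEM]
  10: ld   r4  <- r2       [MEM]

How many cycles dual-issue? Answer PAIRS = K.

t=0 i0:st ; no-port MEM/MEM
t=1 i1+i2:st;sll ; 2-wide
t=2 i3:sub ; RAW r1
t=3 i4+i5:xor;bne ; 2-wide
t=4 i6+i7:or;add ; 2-wide
t=5 i8:or ; RAW r4
t=6 i9:st ; no-port MEM/MEM
t=7 i10:ld ; tail

PAIRS = 3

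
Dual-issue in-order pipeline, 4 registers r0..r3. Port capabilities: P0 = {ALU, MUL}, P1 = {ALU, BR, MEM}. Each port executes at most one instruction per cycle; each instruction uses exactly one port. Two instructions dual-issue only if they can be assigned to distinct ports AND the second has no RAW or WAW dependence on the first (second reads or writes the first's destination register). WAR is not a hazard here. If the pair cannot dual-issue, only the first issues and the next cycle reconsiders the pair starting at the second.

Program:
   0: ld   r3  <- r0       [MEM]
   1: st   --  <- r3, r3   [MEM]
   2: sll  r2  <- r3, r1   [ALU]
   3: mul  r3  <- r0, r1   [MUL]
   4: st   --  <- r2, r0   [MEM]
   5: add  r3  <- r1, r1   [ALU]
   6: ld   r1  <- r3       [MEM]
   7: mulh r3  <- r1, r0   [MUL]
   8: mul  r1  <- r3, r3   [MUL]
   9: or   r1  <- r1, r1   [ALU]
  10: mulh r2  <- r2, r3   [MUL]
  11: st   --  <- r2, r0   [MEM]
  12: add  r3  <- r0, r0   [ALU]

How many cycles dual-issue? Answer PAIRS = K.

PAIRS = 4

t=0 i0:ld.MEM ; no-port MEM/MEM
t=1 i1+i2:st.MEM/sll.ALU ; pair
t=2 i3+i4:mul.MUL/st.MEM ; pair
t=3 i5:add.ALU ; RAW r3
t=4 i6:ld.MEM ; RAW r1
t=5 i7:mulh.MUL ; no-port MUL/MUL
t=6 i8:mul.MUL ; RAW+WAW r1
t=7 i9+i10:or.ALU/mulh.MUL ; pair
t=8 i11+i12:st.MEM/add.ALU ; pair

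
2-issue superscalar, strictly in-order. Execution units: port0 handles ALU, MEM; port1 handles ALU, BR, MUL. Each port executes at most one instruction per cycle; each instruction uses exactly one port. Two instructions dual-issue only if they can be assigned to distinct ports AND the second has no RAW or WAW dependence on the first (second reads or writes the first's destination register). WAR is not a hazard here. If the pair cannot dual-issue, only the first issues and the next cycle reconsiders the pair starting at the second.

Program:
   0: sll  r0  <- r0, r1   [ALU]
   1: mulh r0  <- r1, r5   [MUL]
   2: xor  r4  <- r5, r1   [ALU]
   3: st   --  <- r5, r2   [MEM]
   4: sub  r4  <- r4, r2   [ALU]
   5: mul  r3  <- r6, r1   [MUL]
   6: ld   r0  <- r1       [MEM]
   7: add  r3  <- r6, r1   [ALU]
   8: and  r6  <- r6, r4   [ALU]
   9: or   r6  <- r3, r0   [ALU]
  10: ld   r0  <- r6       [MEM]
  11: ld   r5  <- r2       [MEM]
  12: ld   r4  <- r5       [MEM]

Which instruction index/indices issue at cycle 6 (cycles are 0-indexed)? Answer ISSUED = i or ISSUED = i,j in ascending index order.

c0: i0 sll.ALU  WAW r0
c1: i1/i2 mulh.MUL xor.ALU  dual
c2: i3/i4 st.MEM sub.ALU  dual
c3: i5/i6 mul.MUL ld.MEM  dual
c4: i7/i8 add.ALU and.ALU  dual
c5: i9 or.ALU  RAW r6
c6: i10 ld.MEM  no-port MEM/MEM
c7: i11 ld.MEM  no-port MEM/MEM
c8: i12 ld.MEM  tail

ISSUED = 10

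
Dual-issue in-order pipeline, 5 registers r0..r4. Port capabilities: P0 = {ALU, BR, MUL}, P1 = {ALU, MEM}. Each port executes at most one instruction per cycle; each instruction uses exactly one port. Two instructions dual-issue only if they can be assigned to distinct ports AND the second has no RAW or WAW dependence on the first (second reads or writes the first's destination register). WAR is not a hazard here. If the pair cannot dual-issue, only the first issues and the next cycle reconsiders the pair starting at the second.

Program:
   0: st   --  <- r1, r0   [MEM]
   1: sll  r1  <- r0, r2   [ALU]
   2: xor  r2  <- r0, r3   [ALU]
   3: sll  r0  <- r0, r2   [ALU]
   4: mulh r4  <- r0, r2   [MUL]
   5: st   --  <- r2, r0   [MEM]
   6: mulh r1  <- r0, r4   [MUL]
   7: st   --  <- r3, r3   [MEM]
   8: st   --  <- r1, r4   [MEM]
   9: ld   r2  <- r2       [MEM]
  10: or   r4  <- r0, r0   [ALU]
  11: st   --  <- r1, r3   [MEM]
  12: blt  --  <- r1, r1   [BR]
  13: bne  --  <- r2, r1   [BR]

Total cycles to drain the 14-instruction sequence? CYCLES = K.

CYCLES = 9

t=0 i0&i1:st sll ; dual
t=1 i2:xor ; RAW r2
t=2 i3:sll ; RAW r0
t=3 i4&i5:mulh st ; dual
t=4 i6&i7:mulh st ; dual
t=5 i8:st ; no-port MEM/MEM
t=6 i9&i10:ld or ; dual
t=7 i11&i12:st blt ; dual
t=8 i13:bne ; tail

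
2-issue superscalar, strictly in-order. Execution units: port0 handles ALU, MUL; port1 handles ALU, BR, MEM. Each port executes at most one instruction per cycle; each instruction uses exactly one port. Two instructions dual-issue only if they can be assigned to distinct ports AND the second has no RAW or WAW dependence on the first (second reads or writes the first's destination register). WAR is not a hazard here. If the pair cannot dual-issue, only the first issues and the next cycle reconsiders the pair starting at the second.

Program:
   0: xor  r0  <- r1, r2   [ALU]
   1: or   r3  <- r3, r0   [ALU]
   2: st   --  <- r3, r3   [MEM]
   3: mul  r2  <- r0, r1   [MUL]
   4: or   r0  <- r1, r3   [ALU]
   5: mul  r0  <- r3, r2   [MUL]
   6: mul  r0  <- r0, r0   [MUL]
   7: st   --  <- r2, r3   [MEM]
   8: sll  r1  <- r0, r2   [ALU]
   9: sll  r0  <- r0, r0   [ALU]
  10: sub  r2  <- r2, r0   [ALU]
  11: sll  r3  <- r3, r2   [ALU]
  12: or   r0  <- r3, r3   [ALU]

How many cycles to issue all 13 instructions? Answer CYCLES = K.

t=0 i0:xor ; RAW r0
t=1 i1:or ; RAW r3
t=2 i2,i3:st+mul ; pair
t=3 i4:or ; WAW r0
t=4 i5:mul ; no-port MUL/MUL
t=5 i6,i7:mul+st ; pair
t=6 i8,i9:sll+sll ; pair
t=7 i10:sub ; RAW r2
t=8 i11:sll ; RAW r3
t=9 i12:or ; tail

CYCLES = 10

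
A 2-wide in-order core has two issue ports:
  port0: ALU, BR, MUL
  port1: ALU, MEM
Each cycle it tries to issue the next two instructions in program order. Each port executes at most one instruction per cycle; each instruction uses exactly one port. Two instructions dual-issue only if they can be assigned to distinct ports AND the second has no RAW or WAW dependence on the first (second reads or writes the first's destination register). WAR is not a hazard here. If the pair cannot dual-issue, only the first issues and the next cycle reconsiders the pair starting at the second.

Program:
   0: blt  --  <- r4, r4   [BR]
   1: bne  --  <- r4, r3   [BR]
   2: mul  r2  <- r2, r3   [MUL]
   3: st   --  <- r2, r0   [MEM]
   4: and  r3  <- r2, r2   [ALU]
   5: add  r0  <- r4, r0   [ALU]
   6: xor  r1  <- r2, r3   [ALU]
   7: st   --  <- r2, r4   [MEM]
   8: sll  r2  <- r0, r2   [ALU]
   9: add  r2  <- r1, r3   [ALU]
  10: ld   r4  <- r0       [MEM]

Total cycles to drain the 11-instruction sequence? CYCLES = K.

[0] i0  blt  -- no-port BR/BR
[1] i1  bne  -- no-port BR/MUL
[2] i2  mul  -- RAW r2
[3] i3+i4  st+and  -- pair
[4] i5+i6  add+xor  -- pair
[5] i7+i8  st+sll  -- pair
[6] i9+i10  add+ld  -- pair

CYCLES = 7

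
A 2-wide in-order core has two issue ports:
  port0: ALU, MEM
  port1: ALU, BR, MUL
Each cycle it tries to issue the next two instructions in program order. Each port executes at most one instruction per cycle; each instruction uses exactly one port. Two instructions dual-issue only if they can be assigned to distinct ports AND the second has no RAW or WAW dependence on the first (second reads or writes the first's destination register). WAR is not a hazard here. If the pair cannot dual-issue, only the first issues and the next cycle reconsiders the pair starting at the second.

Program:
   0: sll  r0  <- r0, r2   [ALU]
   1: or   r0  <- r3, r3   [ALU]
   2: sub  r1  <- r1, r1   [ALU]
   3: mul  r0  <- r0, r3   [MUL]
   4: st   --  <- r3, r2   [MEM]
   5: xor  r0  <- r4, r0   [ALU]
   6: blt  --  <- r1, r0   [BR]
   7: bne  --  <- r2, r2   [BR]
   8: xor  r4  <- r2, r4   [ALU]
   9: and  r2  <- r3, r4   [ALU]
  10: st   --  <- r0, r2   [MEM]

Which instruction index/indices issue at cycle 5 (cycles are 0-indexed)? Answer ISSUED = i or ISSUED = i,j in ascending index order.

[0] i0  sll  -- WAW r0
[1] i1+i2  or+sub  -- 2-wide
[2] i3+i4  mul+st  -- 2-wide
[3] i5  xor  -- RAW r0
[4] i6  blt  -- no-port BR/BR
[5] i7+i8  bne+xor  -- 2-wide
[6] i9  and  -- RAW r2
[7] i10  st  -- tail

ISSUED = 7,8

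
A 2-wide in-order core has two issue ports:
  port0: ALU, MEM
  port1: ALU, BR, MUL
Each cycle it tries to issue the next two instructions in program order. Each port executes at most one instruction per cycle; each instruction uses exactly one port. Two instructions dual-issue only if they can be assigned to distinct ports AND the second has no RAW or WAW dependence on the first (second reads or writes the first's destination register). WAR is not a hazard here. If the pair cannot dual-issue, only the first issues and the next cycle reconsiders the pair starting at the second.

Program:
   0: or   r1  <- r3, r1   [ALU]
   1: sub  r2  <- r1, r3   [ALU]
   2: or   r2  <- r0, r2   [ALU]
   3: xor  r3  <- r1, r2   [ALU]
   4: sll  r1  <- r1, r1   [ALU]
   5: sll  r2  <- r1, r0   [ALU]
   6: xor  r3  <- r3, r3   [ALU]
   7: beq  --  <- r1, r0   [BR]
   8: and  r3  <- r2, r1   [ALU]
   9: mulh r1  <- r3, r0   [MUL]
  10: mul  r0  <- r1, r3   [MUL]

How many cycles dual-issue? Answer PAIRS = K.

PAIRS = 3

0. or.ALU @i0  | RAW r1
1. sub.ALU @i1  | RAW+WAW r2
2. or.ALU @i2  | RAW r2
3. xor.ALU+sll.ALU @i3,i4  | dual
4. sll.ALU+xor.ALU @i5,i6  | dual
5. beq.BR+and.ALU @i7,i8  | dual
6. mulh.MUL @i9  | no-port MUL/MUL
7. mul.MUL @i10  | tail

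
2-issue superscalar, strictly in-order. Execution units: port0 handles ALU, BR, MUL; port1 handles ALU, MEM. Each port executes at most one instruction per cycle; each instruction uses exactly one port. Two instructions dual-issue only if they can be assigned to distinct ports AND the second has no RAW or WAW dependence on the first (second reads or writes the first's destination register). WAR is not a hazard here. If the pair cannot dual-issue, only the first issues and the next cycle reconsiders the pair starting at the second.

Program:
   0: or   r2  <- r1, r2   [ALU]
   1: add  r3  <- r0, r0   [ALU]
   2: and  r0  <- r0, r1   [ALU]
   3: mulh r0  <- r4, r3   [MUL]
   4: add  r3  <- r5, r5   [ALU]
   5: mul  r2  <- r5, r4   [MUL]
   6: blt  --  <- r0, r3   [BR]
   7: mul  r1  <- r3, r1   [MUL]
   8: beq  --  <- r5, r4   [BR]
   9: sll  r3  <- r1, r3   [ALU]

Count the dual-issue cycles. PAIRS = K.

#0 head=0: or.ALU add.ALU i0&i1 2-wide
#1 head=2: and.ALU i2 WAW r0
#2 head=3: mulh.MUL add.ALU i3&i4 2-wide
#3 head=5: mul.MUL i5 no-port MUL/BR
#4 head=6: blt.BR i6 no-port BR/MUL
#5 head=7: mul.MUL i7 no-port MUL/BR
#6 head=8: beq.BR sll.ALU i8&i9 2-wide

PAIRS = 3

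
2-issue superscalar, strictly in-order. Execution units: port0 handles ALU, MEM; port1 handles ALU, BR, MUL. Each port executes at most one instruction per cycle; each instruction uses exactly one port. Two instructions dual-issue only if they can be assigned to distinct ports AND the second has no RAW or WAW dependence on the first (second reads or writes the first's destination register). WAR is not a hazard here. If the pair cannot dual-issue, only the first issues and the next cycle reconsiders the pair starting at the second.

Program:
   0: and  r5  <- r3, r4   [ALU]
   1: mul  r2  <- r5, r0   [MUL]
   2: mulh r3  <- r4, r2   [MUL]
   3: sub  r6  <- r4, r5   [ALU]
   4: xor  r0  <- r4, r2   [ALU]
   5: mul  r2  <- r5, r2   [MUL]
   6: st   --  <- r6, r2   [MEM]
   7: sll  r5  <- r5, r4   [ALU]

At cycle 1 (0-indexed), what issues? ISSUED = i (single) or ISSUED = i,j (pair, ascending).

t=0 i0:and.ALU ; RAW r5
t=1 i1:mul.MUL ; no-port MUL/MUL
t=2 i2,i3:mulh.MUL+sub.ALU ; pair
t=3 i4,i5:xor.ALU+mul.MUL ; pair
t=4 i6,i7:st.MEM+sll.ALU ; pair

ISSUED = 1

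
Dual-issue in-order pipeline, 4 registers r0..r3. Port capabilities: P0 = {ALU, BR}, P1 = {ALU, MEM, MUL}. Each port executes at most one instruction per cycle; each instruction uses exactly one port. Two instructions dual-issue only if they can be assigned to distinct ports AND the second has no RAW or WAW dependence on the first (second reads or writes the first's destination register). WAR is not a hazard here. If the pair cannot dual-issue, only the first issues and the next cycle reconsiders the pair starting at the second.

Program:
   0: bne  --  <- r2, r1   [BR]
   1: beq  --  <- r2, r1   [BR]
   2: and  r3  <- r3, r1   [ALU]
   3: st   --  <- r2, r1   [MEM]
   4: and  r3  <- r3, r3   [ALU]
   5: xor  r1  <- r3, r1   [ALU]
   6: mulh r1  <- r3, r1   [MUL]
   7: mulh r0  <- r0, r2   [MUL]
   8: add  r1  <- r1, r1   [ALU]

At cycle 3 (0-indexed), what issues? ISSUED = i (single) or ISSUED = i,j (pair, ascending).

ISSUED = 5

[0] i0  bne  -- no-port BR/BR
[1] i1+i2  beq;and  -- 2-wide
[2] i3+i4  st;and  -- 2-wide
[3] i5  xor  -- RAW+WAW r1
[4] i6  mulh  -- no-port MUL/MUL
[5] i7+i8  mulh;add  -- 2-wide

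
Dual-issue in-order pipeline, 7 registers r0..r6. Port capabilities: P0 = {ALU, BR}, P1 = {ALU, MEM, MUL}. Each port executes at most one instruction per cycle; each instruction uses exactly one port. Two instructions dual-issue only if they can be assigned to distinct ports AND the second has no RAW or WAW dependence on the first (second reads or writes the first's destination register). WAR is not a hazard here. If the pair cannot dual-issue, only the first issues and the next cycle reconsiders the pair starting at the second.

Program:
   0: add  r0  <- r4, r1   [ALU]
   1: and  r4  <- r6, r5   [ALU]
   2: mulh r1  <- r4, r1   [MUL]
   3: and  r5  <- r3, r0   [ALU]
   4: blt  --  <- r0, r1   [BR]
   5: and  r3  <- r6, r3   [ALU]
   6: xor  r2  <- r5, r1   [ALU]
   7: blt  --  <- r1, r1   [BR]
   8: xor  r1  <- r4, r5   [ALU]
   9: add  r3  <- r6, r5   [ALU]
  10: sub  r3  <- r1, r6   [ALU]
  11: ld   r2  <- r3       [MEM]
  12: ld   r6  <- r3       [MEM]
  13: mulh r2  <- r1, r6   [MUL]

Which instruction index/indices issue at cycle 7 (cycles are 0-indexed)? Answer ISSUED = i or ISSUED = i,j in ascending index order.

ISSUED = 12

#0 head=0: add.ALU and.ALU i0+i1 dual
#1 head=2: mulh.MUL and.ALU i2+i3 dual
#2 head=4: blt.BR and.ALU i4+i5 dual
#3 head=6: xor.ALU blt.BR i6+i7 dual
#4 head=8: xor.ALU add.ALU i8+i9 dual
#5 head=10: sub.ALU i10 RAW r3
#6 head=11: ld.MEM i11 no-port MEM/MEM
#7 head=12: ld.MEM i12 no-port MEM/MUL
#8 head=13: mulh.MUL i13 tail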